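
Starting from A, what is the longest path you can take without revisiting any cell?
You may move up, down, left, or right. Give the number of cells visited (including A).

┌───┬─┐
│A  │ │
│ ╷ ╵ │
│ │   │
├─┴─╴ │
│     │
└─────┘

Finding longest simple path using DFS:
Start: (0, 0)
Longest path visits 7 cells
Path: A → right → down → right → down → left → left

Solution:

┌───┬─┐
│A ↓│ │
│ ╷ ╵ │
│ │↳ ↓│
├─┴─╴ │
│B ← ↲│
└─────┘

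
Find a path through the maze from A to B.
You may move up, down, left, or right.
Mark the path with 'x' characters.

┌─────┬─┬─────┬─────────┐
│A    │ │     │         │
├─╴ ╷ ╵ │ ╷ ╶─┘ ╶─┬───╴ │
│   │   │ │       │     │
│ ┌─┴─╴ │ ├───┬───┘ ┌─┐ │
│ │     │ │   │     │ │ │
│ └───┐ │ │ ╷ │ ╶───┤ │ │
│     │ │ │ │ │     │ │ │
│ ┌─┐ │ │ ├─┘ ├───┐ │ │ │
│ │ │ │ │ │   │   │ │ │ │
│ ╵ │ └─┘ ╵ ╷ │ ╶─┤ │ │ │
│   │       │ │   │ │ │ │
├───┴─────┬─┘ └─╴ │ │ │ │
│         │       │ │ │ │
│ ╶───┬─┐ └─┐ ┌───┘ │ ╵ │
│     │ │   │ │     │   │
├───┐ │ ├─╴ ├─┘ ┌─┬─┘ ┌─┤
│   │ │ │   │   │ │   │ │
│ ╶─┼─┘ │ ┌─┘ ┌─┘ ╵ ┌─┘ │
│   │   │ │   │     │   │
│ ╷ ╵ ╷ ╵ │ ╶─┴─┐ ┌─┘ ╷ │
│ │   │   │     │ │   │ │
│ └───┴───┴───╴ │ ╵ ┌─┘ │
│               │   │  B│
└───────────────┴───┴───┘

Finding the shortest path through the maze:
Path length: 46 steps
Directions: right → down → left → down → down → right → right → down → down → right → right → up → up → up → up → up → right → down → right → right → up → right → right → right → right → down → down → down → down → down → down → down → left → down → left → down → left → down → down → right → up → right → up → right → down → down

Solution:

┌─────┬─┬─────┬─────────┐
│A x  │ │x x  │x x x x x│
├─╴ ╷ ╵ │ ╷ ╶─┘ ╶─┬───╴ │
│x x│   │x│x x x  │    x│
│ ┌─┴─╴ │ ├───┬───┘ ┌─┐ │
│x│     │x│   │     │ │x│
│ └───┐ │ │ ╷ │ ╶───┤ │ │
│x x x│ │x│ │ │     │ │x│
│ ┌─┐ │ │ ├─┘ ├───┐ │ │ │
│ │ │x│ │x│   │   │ │ │x│
│ ╵ │ └─┘ ╵ ╷ │ ╶─┤ │ │ │
│   │x x x  │ │   │ │ │x│
├───┴─────┬─┘ └─╴ │ │ │ │
│         │       │ │ │x│
│ ╶───┬─┐ └─┐ ┌───┘ │ ╵ │
│     │ │   │ │     │x x│
├───┐ │ ├─╴ ├─┘ ┌─┬─┘ ┌─┤
│   │ │ │   │   │ │x x│ │
│ ╶─┼─┘ │ ┌─┘ ┌─┘ ╵ ┌─┘ │
│   │   │ │   │  x x│x x│
│ ╷ ╵ ╷ ╵ │ ╶─┴─┐ ┌─┘ ╷ │
│ │   │   │     │x│x x│x│
│ └───┴───┴───╴ │ ╵ ┌─┘ │
│               │x x│  B│
└───────────────┴───┴───┘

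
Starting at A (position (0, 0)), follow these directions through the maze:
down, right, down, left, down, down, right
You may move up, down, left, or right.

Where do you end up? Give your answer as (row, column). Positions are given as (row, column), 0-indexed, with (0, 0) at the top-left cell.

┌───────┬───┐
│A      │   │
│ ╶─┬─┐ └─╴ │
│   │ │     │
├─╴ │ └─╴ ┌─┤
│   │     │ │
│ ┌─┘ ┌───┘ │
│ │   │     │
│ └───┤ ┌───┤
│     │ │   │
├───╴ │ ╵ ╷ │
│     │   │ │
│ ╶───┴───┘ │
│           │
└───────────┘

Following directions step by step:
Start: (0, 0)
  down: (0, 0) → (1, 0)
  right: (1, 0) → (1, 1)
  down: (1, 1) → (2, 1)
  left: (2, 1) → (2, 0)
  down: (2, 0) → (3, 0)
  down: (3, 0) → (4, 0)
  right: (4, 0) → (4, 1)
Final position: (4, 1)

Path taken:

┌───────┬───┐
│A      │   │
│ ╶─┬─┐ └─╴ │
│↳ ↓│ │     │
├─╴ │ └─╴ ┌─┤
│↓ ↲│     │ │
│ ┌─┘ ┌───┘ │
│↓│   │     │
│ └───┤ ┌───┤
│↳ B  │ │   │
├───╴ │ ╵ ╷ │
│     │   │ │
│ ╶───┴───┘ │
│           │
└───────────┘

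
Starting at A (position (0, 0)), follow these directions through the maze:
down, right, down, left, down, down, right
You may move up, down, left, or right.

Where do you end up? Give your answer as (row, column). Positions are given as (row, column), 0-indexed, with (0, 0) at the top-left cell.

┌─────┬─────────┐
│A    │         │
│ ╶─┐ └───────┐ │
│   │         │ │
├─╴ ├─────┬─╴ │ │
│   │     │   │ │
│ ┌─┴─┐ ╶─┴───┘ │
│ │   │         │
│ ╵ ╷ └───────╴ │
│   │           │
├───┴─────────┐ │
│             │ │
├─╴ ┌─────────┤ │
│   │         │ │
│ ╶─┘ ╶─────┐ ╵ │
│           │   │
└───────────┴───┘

Following directions step by step:
Start: (0, 0)
  down: (0, 0) → (1, 0)
  right: (1, 0) → (1, 1)
  down: (1, 1) → (2, 1)
  left: (2, 1) → (2, 0)
  down: (2, 0) → (3, 0)
  down: (3, 0) → (4, 0)
  right: (4, 0) → (4, 1)
Final position: (4, 1)

Path taken:

┌─────┬─────────┐
│A    │         │
│ ╶─┐ └───────┐ │
│↳ ↓│         │ │
├─╴ ├─────┬─╴ │ │
│↓ ↲│     │   │ │
│ ┌─┴─┐ ╶─┴───┘ │
│↓│   │         │
│ ╵ ╷ └───────╴ │
│↳ B│           │
├───┴─────────┐ │
│             │ │
├─╴ ┌─────────┤ │
│   │         │ │
│ ╶─┘ ╶─────┐ ╵ │
│           │   │
└───────────┴───┘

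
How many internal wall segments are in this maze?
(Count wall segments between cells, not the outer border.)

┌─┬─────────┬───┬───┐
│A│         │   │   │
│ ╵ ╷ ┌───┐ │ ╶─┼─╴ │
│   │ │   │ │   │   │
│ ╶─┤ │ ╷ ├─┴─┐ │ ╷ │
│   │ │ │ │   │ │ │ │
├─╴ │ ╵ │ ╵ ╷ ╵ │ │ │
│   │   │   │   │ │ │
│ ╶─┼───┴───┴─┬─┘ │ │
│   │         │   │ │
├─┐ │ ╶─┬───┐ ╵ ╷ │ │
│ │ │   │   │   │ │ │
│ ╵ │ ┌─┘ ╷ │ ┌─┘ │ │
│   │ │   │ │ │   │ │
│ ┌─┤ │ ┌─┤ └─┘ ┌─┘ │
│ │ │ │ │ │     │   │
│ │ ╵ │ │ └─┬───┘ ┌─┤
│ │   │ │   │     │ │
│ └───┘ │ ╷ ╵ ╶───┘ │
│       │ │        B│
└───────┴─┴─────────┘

Counting internal wall segments:
Total internal walls: 81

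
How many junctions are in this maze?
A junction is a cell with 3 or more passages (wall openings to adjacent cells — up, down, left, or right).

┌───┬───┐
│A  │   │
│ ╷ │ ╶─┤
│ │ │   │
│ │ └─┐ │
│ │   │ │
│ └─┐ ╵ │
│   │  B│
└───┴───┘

Checking each cell for number of passages:

Junctions found (3+ passages):
Total junctions: 0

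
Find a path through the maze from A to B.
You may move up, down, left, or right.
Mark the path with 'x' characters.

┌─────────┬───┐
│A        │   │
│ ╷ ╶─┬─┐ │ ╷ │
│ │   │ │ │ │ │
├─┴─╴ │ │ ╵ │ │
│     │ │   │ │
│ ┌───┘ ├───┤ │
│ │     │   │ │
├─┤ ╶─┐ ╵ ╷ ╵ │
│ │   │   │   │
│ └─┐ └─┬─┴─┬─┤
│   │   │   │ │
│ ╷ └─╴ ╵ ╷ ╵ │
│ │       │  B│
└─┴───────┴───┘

Finding the shortest path through the maze:
Path length: 32 steps
Directions: right → right → right → right → down → down → right → up → up → right → down → down → down → down → left → up → left → down → left → up → left → left → down → right → down → right → down → right → up → right → down → right

Solution:

┌─────────┬───┐
│A x x x x│x x│
│ ╷ ╶─┬─┐ │ ╷ │
│ │   │ │x│x│x│
├─┴─╴ │ │ ╵ │ │
│     │ │x x│x│
│ ┌───┘ ├───┤ │
│ │x x x│x x│x│
├─┤ ╶─┐ ╵ ╷ ╵ │
│ │x x│x x│x x│
│ └─┐ └─┬─┴─┬─┤
│   │x x│x x│ │
│ ╷ └─╴ ╵ ╷ ╵ │
│ │    x x│x B│
└─┴───────┴───┘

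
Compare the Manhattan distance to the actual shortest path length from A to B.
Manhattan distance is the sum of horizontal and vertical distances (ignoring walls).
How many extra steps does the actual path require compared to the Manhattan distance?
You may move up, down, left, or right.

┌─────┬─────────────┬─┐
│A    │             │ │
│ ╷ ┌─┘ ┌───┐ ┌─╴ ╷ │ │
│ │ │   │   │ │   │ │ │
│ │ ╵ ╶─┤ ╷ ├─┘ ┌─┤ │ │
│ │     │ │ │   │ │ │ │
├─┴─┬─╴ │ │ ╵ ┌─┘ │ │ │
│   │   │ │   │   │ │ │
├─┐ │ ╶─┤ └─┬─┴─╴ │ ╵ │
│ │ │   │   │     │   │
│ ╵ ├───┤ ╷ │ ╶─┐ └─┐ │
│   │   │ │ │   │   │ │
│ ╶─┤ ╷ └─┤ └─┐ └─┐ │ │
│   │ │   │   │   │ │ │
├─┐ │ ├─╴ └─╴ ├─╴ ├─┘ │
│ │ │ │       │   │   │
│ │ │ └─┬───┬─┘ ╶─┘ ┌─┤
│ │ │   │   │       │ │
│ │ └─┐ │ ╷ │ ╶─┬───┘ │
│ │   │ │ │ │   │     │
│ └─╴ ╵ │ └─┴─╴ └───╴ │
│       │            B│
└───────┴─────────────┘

Manhattan distance: |10 - 0| + |10 - 0| = 20
Actual path length: 32
Extra steps: 32 - 20 = 12

Solution:

┌─────┬─────────────┬─┐
│A ↓  │↱ → → → → → ↓│ │
│ ╷ ┌─┘ ┌───┐ ┌─╴ ╷ │ │
│ │↓│↱ ↑│   │ │   │↓│ │
│ │ ╵ ╶─┤ ╷ ├─┘ ┌─┤ │ │
│ │↳ ↑  │ │ │   │ │↓│ │
├─┴─┬─╴ │ │ ╵ ┌─┘ │ │ │
│   │   │ │   │   │↓│ │
├─┐ │ ╶─┤ └─┬─┴─╴ │ ╵ │
│ │ │   │   │     │↳ ↓│
│ ╵ ├───┤ ╷ │ ╶─┐ └─┐ │
│   │   │ │ │   │   │↓│
│ ╶─┤ ╷ └─┤ └─┐ └─┐ │ │
│   │ │   │   │   │ │↓│
├─┐ │ ├─╴ └─╴ ├─╴ ├─┘ │
│ │ │ │       │   │↓ ↲│
│ │ │ └─┬───┬─┘ ╶─┘ ┌─┤
│ │ │   │   │↓ ← ← ↲│ │
│ │ └─┐ │ ╷ │ ╶─┬───┘ │
│ │   │ │ │ │↳ ↓│     │
│ └─╴ ╵ │ └─┴─╴ └───╴ │
│       │      ↳ → → B│
└───────┴─────────────┘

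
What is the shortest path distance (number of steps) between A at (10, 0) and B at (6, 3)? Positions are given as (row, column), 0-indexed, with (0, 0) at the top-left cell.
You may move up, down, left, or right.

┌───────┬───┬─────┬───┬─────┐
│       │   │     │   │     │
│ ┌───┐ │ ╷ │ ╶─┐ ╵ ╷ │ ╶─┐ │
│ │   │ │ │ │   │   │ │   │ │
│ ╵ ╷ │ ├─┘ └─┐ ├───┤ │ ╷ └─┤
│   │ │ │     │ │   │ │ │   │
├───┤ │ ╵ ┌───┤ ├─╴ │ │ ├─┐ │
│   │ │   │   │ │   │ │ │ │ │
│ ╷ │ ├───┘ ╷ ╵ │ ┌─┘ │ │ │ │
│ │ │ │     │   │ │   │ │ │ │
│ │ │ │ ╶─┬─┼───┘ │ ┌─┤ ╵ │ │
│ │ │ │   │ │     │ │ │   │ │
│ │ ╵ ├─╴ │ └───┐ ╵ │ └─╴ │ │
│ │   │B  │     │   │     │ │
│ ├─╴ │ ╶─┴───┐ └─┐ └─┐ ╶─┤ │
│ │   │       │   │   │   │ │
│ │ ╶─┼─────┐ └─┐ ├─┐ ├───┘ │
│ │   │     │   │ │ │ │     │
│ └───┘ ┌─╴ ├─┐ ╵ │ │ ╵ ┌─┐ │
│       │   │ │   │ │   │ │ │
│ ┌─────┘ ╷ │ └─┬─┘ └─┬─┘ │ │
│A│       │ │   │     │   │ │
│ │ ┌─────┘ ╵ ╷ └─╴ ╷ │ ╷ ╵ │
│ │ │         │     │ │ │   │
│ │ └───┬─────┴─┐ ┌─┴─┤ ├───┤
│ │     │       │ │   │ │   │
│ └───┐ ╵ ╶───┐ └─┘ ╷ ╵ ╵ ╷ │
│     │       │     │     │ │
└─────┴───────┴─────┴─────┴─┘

Finding path from (10, 0) to (6, 3):
Path: (10,0) → (9,0) → (9,1) → (9,2) → (9,3) → (8,3) → (8,4) → (8,5) → (9,5) → (9,4) → (10,4) → (10,3) → (10,2) → (10,1) → (11,1) → (12,1) → (12,2) → (12,3) → (13,3) → (13,4) → (12,4) → (12,5) → (12,6) → (12,7) → (13,7) → (13,8) → (13,9) → (12,9) → (12,10) → (13,10) → (13,11) → (12,11) → (11,11) → (10,11) → (10,12) → (11,12) → (11,13) → (10,13) → (9,13) → (8,13) → (8,12) → (8,11) → (9,11) → (9,10) → (8,10) → (7,10) → (7,9) → (6,9) → (5,9) → (4,9) → (4,10) → (3,10) → (2,10) → (1,10) → (0,10) → (0,9) → (1,9) → (1,8) → (0,8) → (0,7) → (0,6) → (1,6) → (1,7) → (2,7) → (3,7) → (4,7) → (4,6) → (3,6) → (3,5) → (4,5) → (4,4) → (4,3) → (5,3) → (5,4) → (6,4) → (6,3)
Distance: 75 steps

Solution:

┌───────┬───┬─────┬───┬─────┐
│       │   │↓ ← ↰│↓ ↰│     │
│ ┌───┐ │ ╷ │ ╶─┐ ╵ ╷ │ ╶─┐ │
│ │   │ │ │ │↳ ↓│↑ ↲│↑│   │ │
│ ╵ ╷ │ ├─┘ └─┐ ├───┤ │ ╷ └─┤
│   │ │ │     │↓│   │↑│ │   │
├───┤ │ ╵ ┌───┤ ├─╴ │ │ ├─┐ │
│   │ │   │↓ ↰│↓│   │↑│ │ │ │
│ ╷ │ ├───┘ ╷ ╵ │ ┌─┘ │ │ │ │
│ │ │ │↓ ← ↲│↑ ↲│ │↱ ↑│ │ │ │
│ │ │ │ ╶─┬─┼───┘ │ ┌─┤ ╵ │ │
│ │ │ │↳ ↓│ │     │↑│ │   │ │
│ │ ╵ ├─╴ │ └───┐ ╵ │ └─╴ │ │
│ │   │B ↲│     │  ↑│     │ │
│ ├─╴ │ ╶─┴───┐ └─┐ └─┐ ╶─┤ │
│ │   │       │   │↑ ↰│   │ │
│ │ ╶─┼─────┐ └─┐ ├─┐ ├───┘ │
│ │   │↱ → ↓│   │ │ │↑│↓ ← ↰│
│ └───┘ ┌─╴ ├─┐ ╵ │ │ ╵ ┌─┐ │
│↱ → → ↑│↓ ↲│ │   │ │↑ ↲│ │↑│
│ ┌─────┘ ╷ │ └─┬─┘ └─┬─┘ │ │
│A│↓ ← ← ↲│ │   │     │↱ ↓│↑│
│ │ ┌─────┘ ╵ ╷ └─╴ ╷ │ ╷ ╵ │
│ │↓│         │     │ │↑│↳ ↑│
│ │ └───┬─────┴─┐ ┌─┴─┤ ├───┤
│ │↳ → ↓│↱ → → ↓│ │↱ ↓│↑│   │
│ └───┐ ╵ ╶───┐ └─┘ ╷ ╵ ╵ ╷ │
│     │↳ ↑    │↳ → ↑│↳ ↑  │ │
└─────┴───────┴─────┴─────┴─┘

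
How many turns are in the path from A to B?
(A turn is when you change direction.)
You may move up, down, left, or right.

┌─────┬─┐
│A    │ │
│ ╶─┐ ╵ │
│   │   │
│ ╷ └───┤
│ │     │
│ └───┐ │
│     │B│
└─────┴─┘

Directions: down, right, down, right, right, down
Number of turns: 4

Solution:

┌─────┬─┐
│A    │ │
│ ╶─┐ ╵ │
│↳ ↓│   │
│ ╷ └───┤
│ │↳ → ↓│
│ └───┐ │
│     │B│
└─────┴─┘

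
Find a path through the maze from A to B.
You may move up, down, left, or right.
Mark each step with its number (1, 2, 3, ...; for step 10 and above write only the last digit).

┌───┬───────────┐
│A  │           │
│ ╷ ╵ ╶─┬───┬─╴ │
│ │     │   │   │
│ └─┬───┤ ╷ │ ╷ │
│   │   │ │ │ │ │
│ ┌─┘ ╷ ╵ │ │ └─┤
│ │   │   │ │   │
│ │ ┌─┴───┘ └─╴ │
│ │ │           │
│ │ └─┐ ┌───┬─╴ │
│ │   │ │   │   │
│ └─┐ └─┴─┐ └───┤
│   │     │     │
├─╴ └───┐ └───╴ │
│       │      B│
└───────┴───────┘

Finding the shortest path through the maze:
Path length: 38 steps
Directions: right → down → right → up → right → right → right → right → right → down → left → down → down → right → down → left → left → up → up → up → left → down → down → left → up → left → down → left → down → down → right → down → right → right → down → right → right → right

Solution:

┌───┬───────────┐
│A 1│4 5 6 7 8 9│
│ ╷ ╵ ╶─┬───┬─╴ │
│ │2 3  │1 0│1 0│
│ └─┬───┤ ╷ │ ╷ │
│   │6 5│2│9│2│ │
│ ┌─┘ ╷ ╵ │ │ └─┤
│ │8 7│4 3│8│3 4│
│ │ ┌─┴───┘ └─╴ │
│ │9│      7 6 5│
│ │ └─┐ ┌───┬─╴ │
│ │0 1│ │   │   │
│ └─┐ └─┴─┐ └───┤
│   │2 3 4│     │
├─╴ └───┐ └───╴ │
│       │5 6 7 B│
└───────┴───────┘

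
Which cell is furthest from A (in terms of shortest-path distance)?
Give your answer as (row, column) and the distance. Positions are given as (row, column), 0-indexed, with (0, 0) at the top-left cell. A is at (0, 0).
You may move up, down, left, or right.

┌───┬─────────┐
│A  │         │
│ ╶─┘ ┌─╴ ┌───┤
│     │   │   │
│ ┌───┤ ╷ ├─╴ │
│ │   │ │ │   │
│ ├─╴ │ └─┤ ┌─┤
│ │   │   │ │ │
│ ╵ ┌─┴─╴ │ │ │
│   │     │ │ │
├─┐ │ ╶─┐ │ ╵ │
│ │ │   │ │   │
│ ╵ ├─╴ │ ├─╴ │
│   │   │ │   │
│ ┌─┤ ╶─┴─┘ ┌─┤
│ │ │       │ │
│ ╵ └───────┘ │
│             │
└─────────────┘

Computing BFS distances from A to all cells:
Furthest cell: (1, 5)
Distance: 32 steps

Path from A to the furthest cell:

┌───┬─────────┐
│A  │↱ → ↓    │
│ ╶─┘ ┌─╴ ┌───┤
│↳ → ↑│↓ ↲│B ↰│
│ ┌───┤ ╷ ├─╴ │
│ │   │↓│ │↱ ↑│
│ ├─╴ │ └─┤ ┌─┤
│ │   │↳ ↓│↑│ │
│ ╵ ┌─┴─╴ │ │ │
│   │↓ ← ↲│↑│ │
├─┐ │ ╶─┐ │ ╵ │
│ │ │↳ ↓│ │↑ ↰│
│ ╵ ├─╴ │ ├─╴ │
│   │↓ ↲│ │↱ ↑│
│ ┌─┤ ╶─┴─┘ ┌─┤
│ │ │↳ → → ↑│ │
│ ╵ └───────┘ │
│             │
└─────────────┘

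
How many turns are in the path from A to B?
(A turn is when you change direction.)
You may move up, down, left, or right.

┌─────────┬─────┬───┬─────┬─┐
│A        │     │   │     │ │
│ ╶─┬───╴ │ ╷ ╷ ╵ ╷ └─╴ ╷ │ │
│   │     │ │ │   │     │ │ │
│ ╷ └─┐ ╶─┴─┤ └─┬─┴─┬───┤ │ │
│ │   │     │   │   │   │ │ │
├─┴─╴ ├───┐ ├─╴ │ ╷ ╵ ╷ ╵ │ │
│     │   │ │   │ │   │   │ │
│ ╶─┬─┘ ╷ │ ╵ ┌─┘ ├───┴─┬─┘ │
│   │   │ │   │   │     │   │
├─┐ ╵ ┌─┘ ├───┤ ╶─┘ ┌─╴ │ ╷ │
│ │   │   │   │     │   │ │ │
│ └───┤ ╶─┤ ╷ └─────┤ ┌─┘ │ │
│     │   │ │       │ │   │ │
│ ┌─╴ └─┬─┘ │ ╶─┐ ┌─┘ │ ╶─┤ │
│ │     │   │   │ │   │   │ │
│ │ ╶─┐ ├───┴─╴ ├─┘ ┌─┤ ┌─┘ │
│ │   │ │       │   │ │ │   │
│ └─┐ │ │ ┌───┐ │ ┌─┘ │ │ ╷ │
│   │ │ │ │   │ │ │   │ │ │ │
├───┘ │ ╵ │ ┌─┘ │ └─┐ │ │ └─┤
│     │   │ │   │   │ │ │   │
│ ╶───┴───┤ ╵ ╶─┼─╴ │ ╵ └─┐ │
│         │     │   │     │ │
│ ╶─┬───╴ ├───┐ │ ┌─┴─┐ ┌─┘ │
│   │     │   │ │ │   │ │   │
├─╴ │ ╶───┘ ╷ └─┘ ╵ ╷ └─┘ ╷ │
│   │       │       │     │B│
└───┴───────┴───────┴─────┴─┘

Directions: right, right, right, right, down, left, down, right, right, down, down, right, up, right, up, left, up, up, right, down, right, up, right, down, right, right, up, right, down, down, down, left, up, left, down, left, up, left, down, down, left, down, right, right, up, right, right, down, left, down, down, left, down, left, down, down, right, down, left, down, down, right, up, right, down, right, right, up, right, down
Number of turns: 53

Solution:

┌─────────┬─────┬───┬─────┬─┐
│A → → → ↓│  ↱ ↓│↱ ↓│  ↱ ↓│ │
│ ╶─┬───╴ │ ╷ ╷ ╵ ╷ └─╴ ╷ │ │
│   │  ↓ ↲│ │↑│↳ ↑│↳ → ↑│↓│ │
│ ╷ └─┐ ╶─┴─┤ └─┬─┴─┬───┤ │ │
│ │   │↳ → ↓│↑ ↰│↓ ↰│↓ ↰│↓│ │
├─┴─╴ ├───┐ ├─╴ │ ╷ ╵ ╷ ╵ │ │
│     │   │↓│↱ ↑│↓│↑ ↲│↑ ↲│ │
│ ╶─┬─┘ ╷ │ ╵ ┌─┘ ├───┴─┬─┘ │
│   │   │ │↳ ↑│↓ ↲│↱ → ↓│   │
├─┐ ╵ ┌─┘ ├───┤ ╶─┘ ┌─╴ │ ╷ │
│ │   │   │   │↳ → ↑│↓ ↲│ │ │
│ └───┤ ╶─┤ ╷ └─────┤ ┌─┘ │ │
│     │   │ │       │↓│   │ │
│ ┌─╴ └─┬─┘ │ ╶─┐ ┌─┘ │ ╶─┤ │
│ │     │   │   │ │↓ ↲│   │ │
│ │ ╶─┐ ├───┴─╴ ├─┘ ┌─┤ ┌─┘ │
│ │   │ │       │↓ ↲│ │ │   │
│ └─┐ │ │ ┌───┐ │ ┌─┘ │ │ ╷ │
│   │ │ │ │   │ │↓│   │ │ │ │
├───┘ │ ╵ │ ┌─┘ │ └─┐ │ │ └─┤
│     │   │ │   │↳ ↓│ │ │   │
│ ╶───┴───┤ ╵ ╶─┼─╴ │ ╵ └─┐ │
│         │     │↓ ↲│     │ │
│ ╶─┬───╴ ├───┐ │ ┌─┴─┐ ┌─┘ │
│   │     │   │ │↓│↱ ↓│ │↱ ↓│
├─╴ │ ╶───┘ ╷ └─┘ ╵ ╷ └─┘ ╷ │
│   │       │    ↳ ↑│↳ → ↑│B│
└───┴───────┴───────┴─────┴─┘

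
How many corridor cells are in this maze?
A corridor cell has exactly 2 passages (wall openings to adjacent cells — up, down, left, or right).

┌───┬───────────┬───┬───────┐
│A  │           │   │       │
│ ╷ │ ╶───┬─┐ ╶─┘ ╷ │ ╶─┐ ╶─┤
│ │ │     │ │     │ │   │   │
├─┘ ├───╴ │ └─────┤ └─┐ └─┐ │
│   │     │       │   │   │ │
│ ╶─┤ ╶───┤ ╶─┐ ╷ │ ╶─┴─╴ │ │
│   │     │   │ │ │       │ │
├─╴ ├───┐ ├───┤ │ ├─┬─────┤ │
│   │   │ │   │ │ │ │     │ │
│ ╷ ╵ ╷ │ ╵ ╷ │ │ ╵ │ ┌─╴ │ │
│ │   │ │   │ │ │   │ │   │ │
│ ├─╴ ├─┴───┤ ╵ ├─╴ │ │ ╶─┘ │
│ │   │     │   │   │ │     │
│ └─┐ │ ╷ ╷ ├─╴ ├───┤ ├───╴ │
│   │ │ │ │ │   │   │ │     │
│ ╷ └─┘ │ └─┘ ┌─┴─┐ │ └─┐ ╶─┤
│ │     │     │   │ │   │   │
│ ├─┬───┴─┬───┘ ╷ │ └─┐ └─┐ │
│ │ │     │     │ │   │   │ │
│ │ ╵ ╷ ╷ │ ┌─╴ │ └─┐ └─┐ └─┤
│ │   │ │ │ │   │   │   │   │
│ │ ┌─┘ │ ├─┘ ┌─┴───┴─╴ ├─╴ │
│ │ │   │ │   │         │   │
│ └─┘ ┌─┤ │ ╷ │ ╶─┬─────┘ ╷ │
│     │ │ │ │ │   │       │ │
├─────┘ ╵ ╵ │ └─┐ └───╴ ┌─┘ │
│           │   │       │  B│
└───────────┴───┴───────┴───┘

Counting cells with exactly 2 passages:
Total corridor cells: 150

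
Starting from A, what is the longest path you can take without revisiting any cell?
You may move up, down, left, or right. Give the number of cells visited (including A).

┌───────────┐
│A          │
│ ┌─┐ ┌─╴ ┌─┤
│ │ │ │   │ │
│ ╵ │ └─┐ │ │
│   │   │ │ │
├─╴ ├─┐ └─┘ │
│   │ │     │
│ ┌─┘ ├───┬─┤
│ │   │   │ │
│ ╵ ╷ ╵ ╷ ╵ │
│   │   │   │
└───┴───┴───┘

Finding longest simple path using DFS:
Start: (0, 0)
Longest path visits 18 cells
Path: A → down → down → right → down → left → down → down → right → up → right → down → right → up → right → down → right → up

Solution:

┌───────────┐
│A          │
│ ┌─┐ ┌─╴ ┌─┤
│↓│ │ │   │ │
│ ╵ │ └─┐ │ │
│↳ ↓│   │ │ │
├─╴ ├─┐ └─┘ │
│↓ ↲│ │     │
│ ┌─┘ ├───┬─┤
│↓│↱ ↓│↱ ↓│B│
│ ╵ ╷ ╵ ╷ ╵ │
│↳ ↑│↳ ↑│↳ ↑│
└───┴───┴───┘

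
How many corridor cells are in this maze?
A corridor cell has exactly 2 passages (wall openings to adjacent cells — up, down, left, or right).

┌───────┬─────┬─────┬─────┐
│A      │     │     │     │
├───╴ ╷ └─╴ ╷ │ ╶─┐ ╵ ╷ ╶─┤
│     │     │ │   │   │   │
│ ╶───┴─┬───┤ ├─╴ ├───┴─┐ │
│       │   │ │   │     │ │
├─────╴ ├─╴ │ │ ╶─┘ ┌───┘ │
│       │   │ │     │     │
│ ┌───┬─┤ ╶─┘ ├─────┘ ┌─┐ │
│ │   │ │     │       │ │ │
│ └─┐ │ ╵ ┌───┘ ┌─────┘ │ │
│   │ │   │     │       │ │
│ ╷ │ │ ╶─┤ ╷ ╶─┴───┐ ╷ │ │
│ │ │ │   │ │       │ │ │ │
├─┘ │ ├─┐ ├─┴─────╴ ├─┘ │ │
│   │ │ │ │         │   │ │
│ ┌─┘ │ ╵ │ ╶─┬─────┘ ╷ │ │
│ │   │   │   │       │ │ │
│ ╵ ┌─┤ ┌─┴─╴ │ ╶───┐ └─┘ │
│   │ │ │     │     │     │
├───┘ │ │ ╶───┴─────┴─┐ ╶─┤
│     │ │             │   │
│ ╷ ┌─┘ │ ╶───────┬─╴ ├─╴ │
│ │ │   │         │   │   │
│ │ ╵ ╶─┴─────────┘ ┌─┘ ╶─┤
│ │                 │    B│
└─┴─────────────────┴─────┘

Counting cells with exactly 2 passages:
Total corridor cells: 131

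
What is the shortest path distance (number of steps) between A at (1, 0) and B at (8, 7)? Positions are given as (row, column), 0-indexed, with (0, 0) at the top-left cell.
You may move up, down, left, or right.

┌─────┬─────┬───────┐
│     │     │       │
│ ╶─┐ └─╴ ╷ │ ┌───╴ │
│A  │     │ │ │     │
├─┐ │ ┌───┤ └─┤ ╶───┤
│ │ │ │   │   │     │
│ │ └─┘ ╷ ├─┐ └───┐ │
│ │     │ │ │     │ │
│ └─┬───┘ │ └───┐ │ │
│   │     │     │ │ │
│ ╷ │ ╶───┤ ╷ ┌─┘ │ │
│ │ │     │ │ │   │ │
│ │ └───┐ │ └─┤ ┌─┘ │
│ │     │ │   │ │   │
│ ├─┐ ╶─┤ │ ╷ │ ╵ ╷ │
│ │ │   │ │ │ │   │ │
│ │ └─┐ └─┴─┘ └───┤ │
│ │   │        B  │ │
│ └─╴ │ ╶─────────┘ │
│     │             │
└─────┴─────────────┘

Finding path from (1, 0) to (8, 7):
Path: (1,0) → (0,0) → (0,1) → (0,2) → (1,2) → (1,3) → (1,4) → (0,4) → (0,5) → (1,5) → (2,5) → (2,6) → (3,6) → (3,7) → (3,8) → (4,8) → (5,8) → (5,7) → (6,7) → (7,7) → (7,8) → (6,8) → (6,9) → (7,9) → (8,9) → (9,9) → (9,8) → (9,7) → (9,6) → (9,5) → (9,4) → (9,3) → (8,3) → (8,4) → (8,5) → (8,6) → (8,7)
Distance: 36 steps

Solution:

┌─────┬─────┬───────┐
│↱ → ↓│  ↱ ↓│       │
│ ╶─┐ └─╴ ╷ │ ┌───╴ │
│A  │↳ → ↑│↓│ │     │
├─┐ │ ┌───┤ └─┤ ╶───┤
│ │ │ │   │↳ ↓│     │
│ │ └─┘ ╷ ├─┐ └───┐ │
│ │     │ │ │↳ → ↓│ │
│ └─┬───┘ │ └───┐ │ │
│   │     │     │↓│ │
│ ╷ │ ╶───┤ ╷ ┌─┘ │ │
│ │ │     │ │ │↓ ↲│ │
│ │ └───┐ │ └─┤ ┌─┘ │
│ │     │ │   │↓│↱ ↓│
│ ├─┐ ╶─┤ │ ╷ │ ╵ ╷ │
│ │ │   │ │ │ │↳ ↑│↓│
│ │ └─┐ └─┴─┘ └───┤ │
│ │   │↱ → → → B  │↓│
│ └─╴ │ ╶─────────┘ │
│     │↑ ← ← ← ← ← ↲│
└─────┴─────────────┘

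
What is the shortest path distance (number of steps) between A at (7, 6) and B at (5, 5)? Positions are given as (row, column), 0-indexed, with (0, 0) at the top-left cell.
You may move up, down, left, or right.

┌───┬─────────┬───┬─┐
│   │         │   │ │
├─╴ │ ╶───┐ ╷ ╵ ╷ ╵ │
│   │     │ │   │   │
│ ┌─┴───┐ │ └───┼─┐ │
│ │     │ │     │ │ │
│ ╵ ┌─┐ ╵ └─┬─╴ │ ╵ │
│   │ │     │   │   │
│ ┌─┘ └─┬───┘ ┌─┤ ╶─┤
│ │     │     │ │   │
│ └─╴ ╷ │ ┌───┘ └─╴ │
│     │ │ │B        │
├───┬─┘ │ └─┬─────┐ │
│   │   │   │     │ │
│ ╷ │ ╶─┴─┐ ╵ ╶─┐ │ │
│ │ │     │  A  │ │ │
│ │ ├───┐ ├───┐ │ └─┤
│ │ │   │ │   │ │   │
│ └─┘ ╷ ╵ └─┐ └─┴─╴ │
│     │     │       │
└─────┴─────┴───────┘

Finding path from (7, 6) to (5, 5):
Path: (7,6) → (7,5) → (6,5) → (6,4) → (5,4) → (4,4) → (4,5) → (4,6) → (3,6) → (3,7) → (2,7) → (2,6) → (2,5) → (1,5) → (0,5) → (0,6) → (1,6) → (1,7) → (0,7) → (0,8) → (1,8) → (1,9) → (2,9) → (3,9) → (3,8) → (4,8) → (4,9) → (5,9) → (5,8) → (5,7) → (5,6) → (5,5)
Distance: 31 steps

Solution:

┌───┬─────────┬───┬─┐
│   │      ↱ ↓│↱ ↓│ │
├─╴ │ ╶───┐ ╷ ╵ ╷ ╵ │
│   │     │↑│↳ ↑│↳ ↓│
│ ┌─┴───┐ │ └───┼─┐ │
│ │     │ │↑ ← ↰│ │↓│
│ ╵ ┌─┐ ╵ └─┬─╴ │ ╵ │
│   │ │     │↱ ↑│↓ ↲│
│ ┌─┘ └─┬───┘ ┌─┤ ╶─┤
│ │     │↱ → ↑│ │↳ ↓│
│ └─╴ ╷ │ ┌───┘ └─╴ │
│     │ │↑│B ← ← ← ↲│
├───┬─┘ │ └─┬─────┐ │
│   │   │↑ ↰│     │ │
│ ╷ │ ╶─┴─┐ ╵ ╶─┐ │ │
│ │ │     │↑ A  │ │ │
│ │ ├───┐ ├───┐ │ └─┤
│ │ │   │ │   │ │   │
│ └─┘ ╷ ╵ └─┐ └─┴─╴ │
│     │     │       │
└─────┴─────┴───────┘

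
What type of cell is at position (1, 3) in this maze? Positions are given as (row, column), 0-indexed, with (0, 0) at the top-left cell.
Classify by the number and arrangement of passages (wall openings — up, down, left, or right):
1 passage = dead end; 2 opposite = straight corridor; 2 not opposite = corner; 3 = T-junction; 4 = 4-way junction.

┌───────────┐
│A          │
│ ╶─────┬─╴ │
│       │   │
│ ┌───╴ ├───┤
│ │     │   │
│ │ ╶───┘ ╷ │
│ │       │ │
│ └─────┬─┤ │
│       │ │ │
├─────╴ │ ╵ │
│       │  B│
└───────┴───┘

Checking cell at (1, 3):
Number of passages: 2
Cell type: corner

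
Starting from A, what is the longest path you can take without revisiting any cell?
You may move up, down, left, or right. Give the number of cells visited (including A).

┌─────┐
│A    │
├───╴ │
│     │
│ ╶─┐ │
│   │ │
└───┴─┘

Finding longest simple path using DFS:
Start: (0, 0)
Longest path visits 8 cells
Path: A → right → right → down → left → left → down → right

Solution:

┌─────┐
│A → ↓│
├───╴ │
│↓ ← ↲│
│ ╶─┐ │
│↳ B│ │
└───┴─┘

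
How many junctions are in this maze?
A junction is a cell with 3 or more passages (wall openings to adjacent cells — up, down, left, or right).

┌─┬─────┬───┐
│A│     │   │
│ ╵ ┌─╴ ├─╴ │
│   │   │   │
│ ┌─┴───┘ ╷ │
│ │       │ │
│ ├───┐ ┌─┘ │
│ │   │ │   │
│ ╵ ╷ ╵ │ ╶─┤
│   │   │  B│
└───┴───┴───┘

Checking each cell for number of passages:

Junctions found (3+ passages):
  (1, 0): 3 passages
  (1, 5): 3 passages
  (2, 3): 3 passages
Total junctions: 3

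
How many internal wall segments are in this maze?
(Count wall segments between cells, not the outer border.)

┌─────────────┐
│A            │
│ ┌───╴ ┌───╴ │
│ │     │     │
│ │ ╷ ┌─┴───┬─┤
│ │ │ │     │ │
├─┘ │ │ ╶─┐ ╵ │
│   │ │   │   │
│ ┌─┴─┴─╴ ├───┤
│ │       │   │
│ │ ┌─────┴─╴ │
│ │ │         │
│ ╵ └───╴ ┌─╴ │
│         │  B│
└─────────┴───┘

Counting internal wall segments:
Total internal walls: 36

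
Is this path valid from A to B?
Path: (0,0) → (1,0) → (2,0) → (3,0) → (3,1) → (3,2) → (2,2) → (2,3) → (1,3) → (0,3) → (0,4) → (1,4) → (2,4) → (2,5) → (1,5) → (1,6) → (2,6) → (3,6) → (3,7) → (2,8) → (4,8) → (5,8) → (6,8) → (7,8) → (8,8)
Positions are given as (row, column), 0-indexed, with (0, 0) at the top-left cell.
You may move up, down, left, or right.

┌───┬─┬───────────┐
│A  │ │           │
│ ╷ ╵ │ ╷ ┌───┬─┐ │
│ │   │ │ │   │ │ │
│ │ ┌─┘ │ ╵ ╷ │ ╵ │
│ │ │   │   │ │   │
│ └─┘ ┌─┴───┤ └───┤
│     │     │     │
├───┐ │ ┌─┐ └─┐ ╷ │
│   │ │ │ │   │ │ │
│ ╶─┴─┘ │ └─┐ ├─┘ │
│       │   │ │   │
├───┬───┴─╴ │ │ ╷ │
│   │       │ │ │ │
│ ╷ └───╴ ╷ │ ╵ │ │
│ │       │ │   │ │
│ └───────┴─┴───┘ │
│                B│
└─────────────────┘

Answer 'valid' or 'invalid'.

Checking path validity:
Result: Invalid move at step 19: cannot move from (3, 7) to (2, 8).

invalid

Correct solution:

┌───┬─┬───────────┐
│A  │ │↱ ↓        │
│ ╷ ╵ │ ╷ ┌───┬─┐ │
│↓│   │↑│↓│↱ ↓│ │ │
│ │ ┌─┘ │ ╵ ╷ │ ╵ │
│↓│ │↱ ↑│↳ ↑│↓│   │
│ └─┘ ┌─┴───┤ └───┤
│↳ → ↑│     │↳ → ↓│
├───┐ │ ┌─┐ └─┐ ╷ │
│   │ │ │ │   │ │↓│
│ ╶─┴─┘ │ └─┐ ├─┘ │
│       │   │ │  ↓│
├───┬───┴─╴ │ │ ╷ │
│   │       │ │ │↓│
│ ╷ └───╴ ╷ │ ╵ │ │
│ │       │ │   │↓│
│ └───────┴─┴───┘ │
│                B│
└─────────────────┘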